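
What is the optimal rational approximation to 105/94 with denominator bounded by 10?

10/9

Expand x = 105/94 as a continued fraction with the Euclidean algorithm:
  105 = 1*94 + 11, so a_0 = 1.
  94 = 8*11 + 6, so a_1 = 8.
  11 = 1*6 + 5, so a_2 = 1.
  6 = 1*5 + 1, so a_3 = 1.
  5 = 5*1 + 0, so a_4 = 5.
so x = [1; 8, 1, 1, 5].
Convergents (p_i = a_i*p_{i-1} + p_{i-2}, q_i = a_i*q_{i-1} + q_{i-2} with p_{-2}=0, p_{-1}=1, q_{-2}=1, q_{-1}=0), until the denominator exceeds 10:
  i=0: a_0=1, p_0 = 1*1 + 0 = 1, q_0 = 1*0 + 1 = 1.
  i=1: a_1=8, p_1 = 8*1 + 1 = 9, q_1 = 8*1 + 0 = 8.
  i=2: a_2=1, p_2 = 1*9 + 1 = 10, q_2 = 1*8 + 1 = 9.
  i=3: a_3=1, p_3 = 1*10 + 9 = 19, q_3 = 1*9 + 8 = 17.
q_3 = 17 > 10, so the last convergent with denominator <= 10 is p_2/q_2 = 10/9.
The closest fraction with denominator <= 10 is either p_2/q_2 or the intermediate fraction (k*p_2 + p_1)/(k*q_2 + q_1) with the largest k >= 1 whose denominator stays <= 10; these approach x as k grows, and every other convergent or intermediate fraction in range is farther away.
Largest k: floor((10 - q_1)/q_2) = floor((10 - 8)/9) = 0.
Since k = 0, no intermediate fraction beyond p_2/q_2 has denominator <= 10, so the convergent 10/9 is the closest (its error is |105*9 - 10*94|/(94*9) = 5/846).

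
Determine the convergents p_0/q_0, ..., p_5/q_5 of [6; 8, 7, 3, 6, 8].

Using the convergent recurrence p_i = a_i*p_{i-1} + p_{i-2}, q_i = a_i*q_{i-1} + q_{i-2} with p_{-2}=0, p_{-1}=1, q_{-2}=1, q_{-1}=0:
  i=0: a_0=6, p_0 = 6*1 + 0 = 6, q_0 = 6*0 + 1 = 1.
  i=1: a_1=8, p_1 = 8*6 + 1 = 49, q_1 = 8*1 + 0 = 8.
  i=2: a_2=7, p_2 = 7*49 + 6 = 349, q_2 = 7*8 + 1 = 57.
  i=3: a_3=3, p_3 = 3*349 + 49 = 1096, q_3 = 3*57 + 8 = 179.
  i=4: a_4=6, p_4 = 6*1096 + 349 = 6925, q_4 = 6*179 + 57 = 1131.
  i=5: a_5=8, p_5 = 8*6925 + 1096 = 56496, q_5 = 8*1131 + 179 = 9227.

6/1, 49/8, 349/57, 1096/179, 6925/1131, 56496/9227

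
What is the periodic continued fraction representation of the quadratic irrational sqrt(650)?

[25; (2, 50)]

Write x_i = (sqrt(650) + m_i)/d_i with (m_0, d_0) = (0, 1). a_0 = floor(sqrt(650)) = 25, since 25^2 = 625 <= 650 < 676 = 26^2.
Iterate m_{i+1} = d_i*a_i - m_i, d_{i+1} = (650 - m_{i+1}^2)/d_i, a_{i+1} = floor((a_0 + m_{i+1})/d_{i+1}):
  m_1 = 1*25 - 0 = 25, d_1 = (650 - 25^2)/1 = 25/1 = 25, a_1 = floor((25 + 25)/25) = 2.
  m_2 = 25*2 - 25 = 25, d_2 = (650 - 25^2)/25 = 25/25 = 1, a_2 = floor((25 + 25)/1) = 50.
  m_3 = 1*50 - 25 = 25, d_3 = (650 - 25^2)/1 = 25/1 = 25: (m_3, d_3) = (m_1, d_1) = (25, 25), so from here the quotients repeat a_1, a_2; the period length is 2.
Hence the expansion of sqrt(650) is a_0 = 25 followed by the repeating block 2, 50 (period 2).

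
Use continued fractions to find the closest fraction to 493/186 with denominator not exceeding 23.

53/20

Expand x = 493/186 as a continued fraction with the Euclidean algorithm:
  493 = 2*186 + 121, so a_0 = 2.
  186 = 1*121 + 65, so a_1 = 1.
  121 = 1*65 + 56, so a_2 = 1.
  65 = 1*56 + 9, so a_3 = 1.
  56 = 6*9 + 2, so a_4 = 6.
  9 = 4*2 + 1, so a_5 = 4.
  2 = 2*1 + 0, so a_6 = 2.
so x = [2; 1, 1, 1, 6, 4, 2].
Convergents (p_i = a_i*p_{i-1} + p_{i-2}, q_i = a_i*q_{i-1} + q_{i-2} with p_{-2}=0, p_{-1}=1, q_{-2}=1, q_{-1}=0), until the denominator exceeds 23:
  i=0: a_0=2, p_0 = 2*1 + 0 = 2, q_0 = 2*0 + 1 = 1.
  i=1: a_1=1, p_1 = 1*2 + 1 = 3, q_1 = 1*1 + 0 = 1.
  i=2: a_2=1, p_2 = 1*3 + 2 = 5, q_2 = 1*1 + 1 = 2.
  i=3: a_3=1, p_3 = 1*5 + 3 = 8, q_3 = 1*2 + 1 = 3.
  i=4: a_4=6, p_4 = 6*8 + 5 = 53, q_4 = 6*3 + 2 = 20.
  i=5: a_5=4, p_5 = 4*53 + 8 = 220, q_5 = 4*20 + 3 = 83.
q_5 = 83 > 23, so the last convergent with denominator <= 23 is p_4/q_4 = 53/20.
The closest fraction with denominator <= 23 is either p_4/q_4 or the intermediate fraction (k*p_4 + p_3)/(k*q_4 + q_3) with the largest k >= 1 whose denominator stays <= 23; these approach x as k grows, and every other convergent or intermediate fraction in range is farther away.
Largest k: floor((23 - q_3)/q_4) = floor((23 - 3)/20) = 1.
That gives (1*53 + 8)/(1*20 + 3) = 61/23.
Compare the errors: |x - 53/20| = |493*20 - 53*186|/(186*20) = 2/3720, and |x - 61/23| = |493*23 - 61*186|/(186*23) = 7/4278.
Cross-multiplying, 2*4278 = 8556 < 26040 = 7*3720, so 2/3720 is smaller: the convergent 53/20 is closer to x than 61/23.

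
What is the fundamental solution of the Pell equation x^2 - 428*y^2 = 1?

First expand sqrt(428) as a continued fraction. With x_i = (sqrt(428) + m_i)/d_i and (m_0, d_0) = (0, 1): a_0 = floor(sqrt(428)) = 20, since 20^2 = 400 <= 428 < 441 = 21^2.
Iterate m_{i+1} = d_i*a_i - m_i, d_{i+1} = (428 - m_{i+1}^2)/d_i, a_{i+1} = floor((a_0 + m_{i+1})/d_{i+1}):
  m_1 = 1*20 - 0 = 20, d_1 = (428 - 20^2)/1 = 28/1 = 28, a_1 = floor((20 + 20)/28) = 1.
  m_2 = 28*1 - 20 = 8, d_2 = (428 - 8^2)/28 = 364/28 = 13, a_2 = floor((20 + 8)/13) = 2.
  m_3 = 13*2 - 8 = 18, d_3 = (428 - 18^2)/13 = 104/13 = 8, a_3 = floor((20 + 18)/8) = 4.
  m_4 = 8*4 - 18 = 14, d_4 = (428 - 14^2)/8 = 232/8 = 29, a_4 = floor((20 + 14)/29) = 1.
  m_5 = 29*1 - 14 = 15, d_5 = (428 - 15^2)/29 = 203/29 = 7, a_5 = floor((20 + 15)/7) = 5.
  m_6 = 7*5 - 15 = 20, d_6 = (428 - 20^2)/7 = 28/7 = 4, a_6 = floor((20 + 20)/4) = 10.
  m_7 = 4*10 - 20 = 20, d_7 = (428 - 20^2)/4 = 28/4 = 7, a_7 = floor((20 + 20)/7) = 5.
  m_8 = 7*5 - 20 = 15, d_8 = (428 - 15^2)/7 = 203/7 = 29, a_8 = floor((20 + 15)/29) = 1.
  m_9 = 29*1 - 15 = 14, d_9 = (428 - 14^2)/29 = 232/29 = 8, a_9 = floor((20 + 14)/8) = 4.
  m_10 = 8*4 - 14 = 18, d_10 = (428 - 18^2)/8 = 104/8 = 13, a_10 = floor((20 + 18)/13) = 2.
  m_11 = 13*2 - 18 = 8, d_11 = (428 - 8^2)/13 = 364/13 = 28, a_11 = floor((20 + 8)/28) = 1.
  m_12 = 28*1 - 8 = 20, d_12 = (428 - 20^2)/28 = 28/28 = 1, a_12 = floor((20 + 20)/1) = 40.
  m_13 = 1*40 - 20 = 20, d_13 = (428 - 20^2)/1 = 28/1 = 28: (m_13, d_13) = (m_1, d_1) = (20, 28), so from here the quotients repeat a_1, ..., a_12; the period length is 12.
So sqrt(428) = [20; (1, 2, 4, 1, 5, 10, 5, 1, 4, 2, 1, 40)] with period length k = 12.
k is even, so the fundamental solution of x^2 - 428y^2 = 1 is (p_{k-1}, q_{k-1}) = (p_11, q_11); compute convergents through index 11.
Convergents (p_i = a_i*p_{i-1} + p_{i-2}, q_i = a_i*q_{i-1} + q_{i-2} with p_{-2}=0, p_{-1}=1, q_{-2}=1, q_{-1}=0):
  i=0: a_0=20, p_0 = 20*1 + 0 = 20, q_0 = 20*0 + 1 = 1.
  i=1: a_1=1, p_1 = 1*20 + 1 = 21, q_1 = 1*1 + 0 = 1.
  i=2: a_2=2, p_2 = 2*21 + 20 = 62, q_2 = 2*1 + 1 = 3.
  i=3: a_3=4, p_3 = 4*62 + 21 = 269, q_3 = 4*3 + 1 = 13.
  i=4: a_4=1, p_4 = 1*269 + 62 = 331, q_4 = 1*13 + 3 = 16.
  i=5: a_5=5, p_5 = 5*331 + 269 = 1924, q_5 = 5*16 + 13 = 93.
  i=6: a_6=10, p_6 = 10*1924 + 331 = 19571, q_6 = 10*93 + 16 = 946.
  i=7: a_7=5, p_7 = 5*19571 + 1924 = 99779, q_7 = 5*946 + 93 = 4823.
  i=8: a_8=1, p_8 = 1*99779 + 19571 = 119350, q_8 = 1*4823 + 946 = 5769.
  i=9: a_9=4, p_9 = 4*119350 + 99779 = 577179, q_9 = 4*5769 + 4823 = 27899.
  i=10: a_10=2, p_10 = 2*577179 + 119350 = 1273708, q_10 = 2*27899 + 5769 = 61567.
  i=11: a_11=1, p_11 = 1*1273708 + 577179 = 1850887, q_11 = 1*61567 + 27899 = 89466.
Check: 1850887^2 - 428*89466^2 = 3425782686769 - 3425782686768 = 1, so (x, y) = (1850887, 89466) solves the equation, and by the theorem it is the least positive solution.

(x, y) = (1850887, 89466)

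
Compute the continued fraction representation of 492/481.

[1; 43, 1, 2, 1, 2]

Run the Euclidean algorithm on 492 and 481; the successive quotients are the partial quotients a_0, a_1, ... (each step inverts the fractional part left over by the previous one):
  492 = 1*481 + 11, so a_0 = 1.
  481 = 43*11 + 8, so a_1 = 43.
  11 = 1*8 + 3, so a_2 = 1.
  8 = 2*3 + 2, so a_3 = 2.
  3 = 1*2 + 1, so a_4 = 1.
  2 = 2*1 + 0, so a_5 = 2.
The remainder reaches 0 after 6 divisions, so the expansion has 6 partial quotients, read off in order.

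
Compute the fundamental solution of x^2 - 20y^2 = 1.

First expand sqrt(20) as a continued fraction. With x_i = (sqrt(20) + m_i)/d_i and (m_0, d_0) = (0, 1): a_0 = floor(sqrt(20)) = 4, since 4^2 = 16 <= 20 < 25 = 5^2.
Iterate m_{i+1} = d_i*a_i - m_i, d_{i+1} = (20 - m_{i+1}^2)/d_i, a_{i+1} = floor((a_0 + m_{i+1})/d_{i+1}):
  m_1 = 1*4 - 0 = 4, d_1 = (20 - 4^2)/1 = 4/1 = 4, a_1 = floor((4 + 4)/4) = 2.
  m_2 = 4*2 - 4 = 4, d_2 = (20 - 4^2)/4 = 4/4 = 1, a_2 = floor((4 + 4)/1) = 8.
  m_3 = 1*8 - 4 = 4, d_3 = (20 - 4^2)/1 = 4/1 = 4: (m_3, d_3) = (m_1, d_1) = (4, 4), so from here the quotients repeat a_1, a_2; the period length is 2.
So sqrt(20) = [4; (2, 8)] with period length k = 2.
k is even, so the fundamental solution of x^2 - 20y^2 = 1 is (p_{k-1}, q_{k-1}) = (p_1, q_1); compute convergents through index 1.
Convergents (p_i = a_i*p_{i-1} + p_{i-2}, q_i = a_i*q_{i-1} + q_{i-2} with p_{-2}=0, p_{-1}=1, q_{-2}=1, q_{-1}=0):
  i=0: a_0=4, p_0 = 4*1 + 0 = 4, q_0 = 4*0 + 1 = 1.
  i=1: a_1=2, p_1 = 2*4 + 1 = 9, q_1 = 2*1 + 0 = 2.
Check: 9^2 - 20*2^2 = 81 - 80 = 1, so (x, y) = (9, 2) solves the equation, and by the theorem it is the least positive solution.

(x, y) = (9, 2)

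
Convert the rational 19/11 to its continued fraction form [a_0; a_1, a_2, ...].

[1; 1, 2, 1, 2]

Run the Euclidean algorithm on 19 and 11; the successive quotients are the partial quotients a_0, a_1, ... (each step inverts the fractional part left over by the previous one):
  19 = 1*11 + 8, so a_0 = 1.
  11 = 1*8 + 3, so a_1 = 1.
  8 = 2*3 + 2, so a_2 = 2.
  3 = 1*2 + 1, so a_3 = 1.
  2 = 2*1 + 0, so a_4 = 2.
The remainder reaches 0 after 5 divisions, so the expansion has 5 partial quotients, read off in order.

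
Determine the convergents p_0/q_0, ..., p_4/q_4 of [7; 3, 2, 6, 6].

7/1, 22/3, 51/7, 328/45, 2019/277

Using the convergent recurrence p_i = a_i*p_{i-1} + p_{i-2}, q_i = a_i*q_{i-1} + q_{i-2} with p_{-2}=0, p_{-1}=1, q_{-2}=1, q_{-1}=0:
  i=0: a_0=7, p_0 = 7*1 + 0 = 7, q_0 = 7*0 + 1 = 1.
  i=1: a_1=3, p_1 = 3*7 + 1 = 22, q_1 = 3*1 + 0 = 3.
  i=2: a_2=2, p_2 = 2*22 + 7 = 51, q_2 = 2*3 + 1 = 7.
  i=3: a_3=6, p_3 = 6*51 + 22 = 328, q_3 = 6*7 + 3 = 45.
  i=4: a_4=6, p_4 = 6*328 + 51 = 2019, q_4 = 6*45 + 7 = 277.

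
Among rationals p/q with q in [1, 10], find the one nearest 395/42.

47/5

Expand x = 395/42 as a continued fraction with the Euclidean algorithm:
  395 = 9*42 + 17, so a_0 = 9.
  42 = 2*17 + 8, so a_1 = 2.
  17 = 2*8 + 1, so a_2 = 2.
  8 = 8*1 + 0, so a_3 = 8.
so x = [9; 2, 2, 8].
Convergents (p_i = a_i*p_{i-1} + p_{i-2}, q_i = a_i*q_{i-1} + q_{i-2} with p_{-2}=0, p_{-1}=1, q_{-2}=1, q_{-1}=0), until the denominator exceeds 10:
  i=0: a_0=9, p_0 = 9*1 + 0 = 9, q_0 = 9*0 + 1 = 1.
  i=1: a_1=2, p_1 = 2*9 + 1 = 19, q_1 = 2*1 + 0 = 2.
  i=2: a_2=2, p_2 = 2*19 + 9 = 47, q_2 = 2*2 + 1 = 5.
  i=3: a_3=8, p_3 = 8*47 + 19 = 395, q_3 = 8*5 + 2 = 42.
q_3 = 42 > 10, so the last convergent with denominator <= 10 is p_2/q_2 = 47/5.
The closest fraction with denominator <= 10 is either p_2/q_2 or the intermediate fraction (k*p_2 + p_1)/(k*q_2 + q_1) with the largest k >= 1 whose denominator stays <= 10; these approach x as k grows, and every other convergent or intermediate fraction in range is farther away.
Largest k: floor((10 - q_1)/q_2) = floor((10 - 2)/5) = 1.
That gives (1*47 + 19)/(1*5 + 2) = 66/7.
Compare the errors: |x - 47/5| = |395*5 - 47*42|/(42*5) = 1/210, and |x - 66/7| = |395*7 - 66*42|/(42*7) = 7/294.
Cross-multiplying, 1*294 = 294 < 1470 = 7*210, so 1/210 is smaller: the convergent 47/5 is closer to x than 66/7.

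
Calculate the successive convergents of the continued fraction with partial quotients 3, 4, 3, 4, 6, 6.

Using the convergent recurrence p_i = a_i*p_{i-1} + p_{i-2}, q_i = a_i*q_{i-1} + q_{i-2} with p_{-2}=0, p_{-1}=1, q_{-2}=1, q_{-1}=0:
  i=0: a_0=3, p_0 = 3*1 + 0 = 3, q_0 = 3*0 + 1 = 1.
  i=1: a_1=4, p_1 = 4*3 + 1 = 13, q_1 = 4*1 + 0 = 4.
  i=2: a_2=3, p_2 = 3*13 + 3 = 42, q_2 = 3*4 + 1 = 13.
  i=3: a_3=4, p_3 = 4*42 + 13 = 181, q_3 = 4*13 + 4 = 56.
  i=4: a_4=6, p_4 = 6*181 + 42 = 1128, q_4 = 6*56 + 13 = 349.
  i=5: a_5=6, p_5 = 6*1128 + 181 = 6949, q_5 = 6*349 + 56 = 2150.

3/1, 13/4, 42/13, 181/56, 1128/349, 6949/2150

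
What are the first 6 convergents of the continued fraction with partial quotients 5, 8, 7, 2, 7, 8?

5/1, 41/8, 292/57, 625/122, 4667/911, 37961/7410

Using the convergent recurrence p_i = a_i*p_{i-1} + p_{i-2}, q_i = a_i*q_{i-1} + q_{i-2} with p_{-2}=0, p_{-1}=1, q_{-2}=1, q_{-1}=0:
  i=0: a_0=5, p_0 = 5*1 + 0 = 5, q_0 = 5*0 + 1 = 1.
  i=1: a_1=8, p_1 = 8*5 + 1 = 41, q_1 = 8*1 + 0 = 8.
  i=2: a_2=7, p_2 = 7*41 + 5 = 292, q_2 = 7*8 + 1 = 57.
  i=3: a_3=2, p_3 = 2*292 + 41 = 625, q_3 = 2*57 + 8 = 122.
  i=4: a_4=7, p_4 = 7*625 + 292 = 4667, q_4 = 7*122 + 57 = 911.
  i=5: a_5=8, p_5 = 8*4667 + 625 = 37961, q_5 = 8*911 + 122 = 7410.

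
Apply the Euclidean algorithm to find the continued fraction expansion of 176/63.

[2; 1, 3, 1, 5, 2]

Run the Euclidean algorithm on 176 and 63; the successive quotients are the partial quotients a_0, a_1, ... (each step inverts the fractional part left over by the previous one):
  176 = 2*63 + 50, so a_0 = 2.
  63 = 1*50 + 13, so a_1 = 1.
  50 = 3*13 + 11, so a_2 = 3.
  13 = 1*11 + 2, so a_3 = 1.
  11 = 5*2 + 1, so a_4 = 5.
  2 = 2*1 + 0, so a_5 = 2.
The remainder reaches 0 after 6 divisions, so the expansion has 6 partial quotients, read off in order.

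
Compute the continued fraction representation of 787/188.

Run the Euclidean algorithm on 787 and 188; the successive quotients are the partial quotients a_0, a_1, ... (each step inverts the fractional part left over by the previous one):
  787 = 4*188 + 35, so a_0 = 4.
  188 = 5*35 + 13, so a_1 = 5.
  35 = 2*13 + 9, so a_2 = 2.
  13 = 1*9 + 4, so a_3 = 1.
  9 = 2*4 + 1, so a_4 = 2.
  4 = 4*1 + 0, so a_5 = 4.
The remainder reaches 0 after 6 divisions, so the expansion has 6 partial quotients, read off in order.

[4; 5, 2, 1, 2, 4]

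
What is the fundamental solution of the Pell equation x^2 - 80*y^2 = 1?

(x, y) = (9, 1)

First expand sqrt(80) as a continued fraction. With x_i = (sqrt(80) + m_i)/d_i and (m_0, d_0) = (0, 1): a_0 = floor(sqrt(80)) = 8, since 8^2 = 64 <= 80 < 81 = 9^2.
Iterate m_{i+1} = d_i*a_i - m_i, d_{i+1} = (80 - m_{i+1}^2)/d_i, a_{i+1} = floor((a_0 + m_{i+1})/d_{i+1}):
  m_1 = 1*8 - 0 = 8, d_1 = (80 - 8^2)/1 = 16/1 = 16, a_1 = floor((8 + 8)/16) = 1.
  m_2 = 16*1 - 8 = 8, d_2 = (80 - 8^2)/16 = 16/16 = 1, a_2 = floor((8 + 8)/1) = 16.
  m_3 = 1*16 - 8 = 8, d_3 = (80 - 8^2)/1 = 16/1 = 16: (m_3, d_3) = (m_1, d_1) = (8, 16), so from here the quotients repeat a_1, a_2; the period length is 2.
So sqrt(80) = [8; (1, 16)] with period length k = 2.
k is even, so the fundamental solution of x^2 - 80y^2 = 1 is (p_{k-1}, q_{k-1}) = (p_1, q_1); compute convergents through index 1.
Convergents (p_i = a_i*p_{i-1} + p_{i-2}, q_i = a_i*q_{i-1} + q_{i-2} with p_{-2}=0, p_{-1}=1, q_{-2}=1, q_{-1}=0):
  i=0: a_0=8, p_0 = 8*1 + 0 = 8, q_0 = 8*0 + 1 = 1.
  i=1: a_1=1, p_1 = 1*8 + 1 = 9, q_1 = 1*1 + 0 = 1.
Check: 9^2 - 80*1^2 = 81 - 80 = 1, so (x, y) = (9, 1) solves the equation, and by the theorem it is the least positive solution.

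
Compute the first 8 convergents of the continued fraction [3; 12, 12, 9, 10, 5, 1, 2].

Using the convergent recurrence p_i = a_i*p_{i-1} + p_{i-2}, q_i = a_i*q_{i-1} + q_{i-2} with p_{-2}=0, p_{-1}=1, q_{-2}=1, q_{-1}=0:
  i=0: a_0=3, p_0 = 3*1 + 0 = 3, q_0 = 3*0 + 1 = 1.
  i=1: a_1=12, p_1 = 12*3 + 1 = 37, q_1 = 12*1 + 0 = 12.
  i=2: a_2=12, p_2 = 12*37 + 3 = 447, q_2 = 12*12 + 1 = 145.
  i=3: a_3=9, p_3 = 9*447 + 37 = 4060, q_3 = 9*145 + 12 = 1317.
  i=4: a_4=10, p_4 = 10*4060 + 447 = 41047, q_4 = 10*1317 + 145 = 13315.
  i=5: a_5=5, p_5 = 5*41047 + 4060 = 209295, q_5 = 5*13315 + 1317 = 67892.
  i=6: a_6=1, p_6 = 1*209295 + 41047 = 250342, q_6 = 1*67892 + 13315 = 81207.
  i=7: a_7=2, p_7 = 2*250342 + 209295 = 709979, q_7 = 2*81207 + 67892 = 230306.

3/1, 37/12, 447/145, 4060/1317, 41047/13315, 209295/67892, 250342/81207, 709979/230306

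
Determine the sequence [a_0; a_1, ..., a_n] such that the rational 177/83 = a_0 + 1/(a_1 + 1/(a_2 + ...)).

Run the Euclidean algorithm on 177 and 83; the successive quotients are the partial quotients a_0, a_1, ... (each step inverts the fractional part left over by the previous one):
  177 = 2*83 + 11, so a_0 = 2.
  83 = 7*11 + 6, so a_1 = 7.
  11 = 1*6 + 5, so a_2 = 1.
  6 = 1*5 + 1, so a_3 = 1.
  5 = 5*1 + 0, so a_4 = 5.
The remainder reaches 0 after 5 divisions, so the expansion has 5 partial quotients, read off in order.

[2; 7, 1, 1, 5]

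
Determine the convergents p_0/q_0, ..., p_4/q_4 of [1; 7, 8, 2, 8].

1/1, 8/7, 65/57, 138/121, 1169/1025

Using the convergent recurrence p_i = a_i*p_{i-1} + p_{i-2}, q_i = a_i*q_{i-1} + q_{i-2} with p_{-2}=0, p_{-1}=1, q_{-2}=1, q_{-1}=0:
  i=0: a_0=1, p_0 = 1*1 + 0 = 1, q_0 = 1*0 + 1 = 1.
  i=1: a_1=7, p_1 = 7*1 + 1 = 8, q_1 = 7*1 + 0 = 7.
  i=2: a_2=8, p_2 = 8*8 + 1 = 65, q_2 = 8*7 + 1 = 57.
  i=3: a_3=2, p_3 = 2*65 + 8 = 138, q_3 = 2*57 + 7 = 121.
  i=4: a_4=8, p_4 = 8*138 + 65 = 1169, q_4 = 8*121 + 57 = 1025.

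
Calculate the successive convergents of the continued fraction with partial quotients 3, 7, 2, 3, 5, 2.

3/1, 22/7, 47/15, 163/52, 862/275, 1887/602

Using the convergent recurrence p_i = a_i*p_{i-1} + p_{i-2}, q_i = a_i*q_{i-1} + q_{i-2} with p_{-2}=0, p_{-1}=1, q_{-2}=1, q_{-1}=0:
  i=0: a_0=3, p_0 = 3*1 + 0 = 3, q_0 = 3*0 + 1 = 1.
  i=1: a_1=7, p_1 = 7*3 + 1 = 22, q_1 = 7*1 + 0 = 7.
  i=2: a_2=2, p_2 = 2*22 + 3 = 47, q_2 = 2*7 + 1 = 15.
  i=3: a_3=3, p_3 = 3*47 + 22 = 163, q_3 = 3*15 + 7 = 52.
  i=4: a_4=5, p_4 = 5*163 + 47 = 862, q_4 = 5*52 + 15 = 275.
  i=5: a_5=2, p_5 = 2*862 + 163 = 1887, q_5 = 2*275 + 52 = 602.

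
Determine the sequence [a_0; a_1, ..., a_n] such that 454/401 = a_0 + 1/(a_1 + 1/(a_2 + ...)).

Run the Euclidean algorithm on 454 and 401; the successive quotients are the partial quotients a_0, a_1, ... (each step inverts the fractional part left over by the previous one):
  454 = 1*401 + 53, so a_0 = 1.
  401 = 7*53 + 30, so a_1 = 7.
  53 = 1*30 + 23, so a_2 = 1.
  30 = 1*23 + 7, so a_3 = 1.
  23 = 3*7 + 2, so a_4 = 3.
  7 = 3*2 + 1, so a_5 = 3.
  2 = 2*1 + 0, so a_6 = 2.
The remainder reaches 0 after 7 divisions, so the expansion has 7 partial quotients, read off in order.

[1; 7, 1, 1, 3, 3, 2]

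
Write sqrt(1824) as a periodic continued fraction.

Write x_i = (sqrt(1824) + m_i)/d_i with (m_0, d_0) = (0, 1). a_0 = floor(sqrt(1824)) = 42, since 42^2 = 1764 <= 1824 < 1849 = 43^2.
Iterate m_{i+1} = d_i*a_i - m_i, d_{i+1} = (1824 - m_{i+1}^2)/d_i, a_{i+1} = floor((a_0 + m_{i+1})/d_{i+1}):
  m_1 = 1*42 - 0 = 42, d_1 = (1824 - 42^2)/1 = 60/1 = 60, a_1 = floor((42 + 42)/60) = 1.
  m_2 = 60*1 - 42 = 18, d_2 = (1824 - 18^2)/60 = 1500/60 = 25, a_2 = floor((42 + 18)/25) = 2.
  m_3 = 25*2 - 18 = 32, d_3 = (1824 - 32^2)/25 = 800/25 = 32, a_3 = floor((42 + 32)/32) = 2.
  m_4 = 32*2 - 32 = 32, d_4 = (1824 - 32^2)/32 = 800/32 = 25, a_4 = floor((42 + 32)/25) = 2.
  m_5 = 25*2 - 32 = 18, d_5 = (1824 - 18^2)/25 = 1500/25 = 60, a_5 = floor((42 + 18)/60) = 1.
  m_6 = 60*1 - 18 = 42, d_6 = (1824 - 42^2)/60 = 60/60 = 1, a_6 = floor((42 + 42)/1) = 84.
  m_7 = 1*84 - 42 = 42, d_7 = (1824 - 42^2)/1 = 60/1 = 60: (m_7, d_7) = (m_1, d_1) = (42, 60), so from here the quotients repeat a_1, ..., a_6; the period length is 6.
Hence the expansion of sqrt(1824) is a_0 = 42 followed by the repeating block 1, 2, 2, 2, 1, 84 (period 6).

[42; (1, 2, 2, 2, 1, 84)]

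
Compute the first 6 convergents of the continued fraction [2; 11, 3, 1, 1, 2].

2/1, 23/11, 71/34, 94/45, 165/79, 424/203

Using the convergent recurrence p_i = a_i*p_{i-1} + p_{i-2}, q_i = a_i*q_{i-1} + q_{i-2} with p_{-2}=0, p_{-1}=1, q_{-2}=1, q_{-1}=0:
  i=0: a_0=2, p_0 = 2*1 + 0 = 2, q_0 = 2*0 + 1 = 1.
  i=1: a_1=11, p_1 = 11*2 + 1 = 23, q_1 = 11*1 + 0 = 11.
  i=2: a_2=3, p_2 = 3*23 + 2 = 71, q_2 = 3*11 + 1 = 34.
  i=3: a_3=1, p_3 = 1*71 + 23 = 94, q_3 = 1*34 + 11 = 45.
  i=4: a_4=1, p_4 = 1*94 + 71 = 165, q_4 = 1*45 + 34 = 79.
  i=5: a_5=2, p_5 = 2*165 + 94 = 424, q_5 = 2*79 + 45 = 203.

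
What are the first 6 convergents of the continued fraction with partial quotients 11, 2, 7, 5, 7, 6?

11/1, 23/2, 172/15, 883/77, 6353/554, 39001/3401

Using the convergent recurrence p_i = a_i*p_{i-1} + p_{i-2}, q_i = a_i*q_{i-1} + q_{i-2} with p_{-2}=0, p_{-1}=1, q_{-2}=1, q_{-1}=0:
  i=0: a_0=11, p_0 = 11*1 + 0 = 11, q_0 = 11*0 + 1 = 1.
  i=1: a_1=2, p_1 = 2*11 + 1 = 23, q_1 = 2*1 + 0 = 2.
  i=2: a_2=7, p_2 = 7*23 + 11 = 172, q_2 = 7*2 + 1 = 15.
  i=3: a_3=5, p_3 = 5*172 + 23 = 883, q_3 = 5*15 + 2 = 77.
  i=4: a_4=7, p_4 = 7*883 + 172 = 6353, q_4 = 7*77 + 15 = 554.
  i=5: a_5=6, p_5 = 6*6353 + 883 = 39001, q_5 = 6*554 + 77 = 3401.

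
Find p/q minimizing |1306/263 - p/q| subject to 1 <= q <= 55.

Expand x = 1306/263 as a continued fraction with the Euclidean algorithm:
  1306 = 4*263 + 254, so a_0 = 4.
  263 = 1*254 + 9, so a_1 = 1.
  254 = 28*9 + 2, so a_2 = 28.
  9 = 4*2 + 1, so a_3 = 4.
  2 = 2*1 + 0, so a_4 = 2.
so x = [4; 1, 28, 4, 2].
Convergents (p_i = a_i*p_{i-1} + p_{i-2}, q_i = a_i*q_{i-1} + q_{i-2} with p_{-2}=0, p_{-1}=1, q_{-2}=1, q_{-1}=0), until the denominator exceeds 55:
  i=0: a_0=4, p_0 = 4*1 + 0 = 4, q_0 = 4*0 + 1 = 1.
  i=1: a_1=1, p_1 = 1*4 + 1 = 5, q_1 = 1*1 + 0 = 1.
  i=2: a_2=28, p_2 = 28*5 + 4 = 144, q_2 = 28*1 + 1 = 29.
  i=3: a_3=4, p_3 = 4*144 + 5 = 581, q_3 = 4*29 + 1 = 117.
q_3 = 117 > 55, so the last convergent with denominator <= 55 is p_2/q_2 = 144/29.
The closest fraction with denominator <= 55 is either p_2/q_2 or the intermediate fraction (k*p_2 + p_1)/(k*q_2 + q_1) with the largest k >= 1 whose denominator stays <= 55; these approach x as k grows, and every other convergent or intermediate fraction in range is farther away.
Largest k: floor((55 - q_1)/q_2) = floor((55 - 1)/29) = 1.
That gives (1*144 + 5)/(1*29 + 1) = 149/30.
Compare the errors: |x - 144/29| = |1306*29 - 144*263|/(263*29) = 2/7627, and |x - 149/30| = |1306*30 - 149*263|/(263*30) = 7/7890.
Cross-multiplying, 2*7890 = 15780 < 53389 = 7*7627, so 2/7627 is smaller: the convergent 144/29 is closer to x than 149/30.

144/29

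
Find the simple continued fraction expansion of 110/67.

Run the Euclidean algorithm on 110 and 67; the successive quotients are the partial quotients a_0, a_1, ... (each step inverts the fractional part left over by the previous one):
  110 = 1*67 + 43, so a_0 = 1.
  67 = 1*43 + 24, so a_1 = 1.
  43 = 1*24 + 19, so a_2 = 1.
  24 = 1*19 + 5, so a_3 = 1.
  19 = 3*5 + 4, so a_4 = 3.
  5 = 1*4 + 1, so a_5 = 1.
  4 = 4*1 + 0, so a_6 = 4.
The remainder reaches 0 after 7 divisions, so the expansion has 7 partial quotients, read off in order.

[1; 1, 1, 1, 3, 1, 4]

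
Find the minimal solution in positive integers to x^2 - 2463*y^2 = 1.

First expand sqrt(2463) as a continued fraction. With x_i = (sqrt(2463) + m_i)/d_i and (m_0, d_0) = (0, 1): a_0 = floor(sqrt(2463)) = 49, since 49^2 = 2401 <= 2463 < 2500 = 50^2.
Iterate m_{i+1} = d_i*a_i - m_i, d_{i+1} = (2463 - m_{i+1}^2)/d_i, a_{i+1} = floor((a_0 + m_{i+1})/d_{i+1}):
  m_1 = 1*49 - 0 = 49, d_1 = (2463 - 49^2)/1 = 62/1 = 62, a_1 = floor((49 + 49)/62) = 1.
  m_2 = 62*1 - 49 = 13, d_2 = (2463 - 13^2)/62 = 2294/62 = 37, a_2 = floor((49 + 13)/37) = 1.
  m_3 = 37*1 - 13 = 24, d_3 = (2463 - 24^2)/37 = 1887/37 = 51, a_3 = floor((49 + 24)/51) = 1.
  m_4 = 51*1 - 24 = 27, d_4 = (2463 - 27^2)/51 = 1734/51 = 34, a_4 = floor((49 + 27)/34) = 2.
  m_5 = 34*2 - 27 = 41, d_5 = (2463 - 41^2)/34 = 782/34 = 23, a_5 = floor((49 + 41)/23) = 3.
  m_6 = 23*3 - 41 = 28, d_6 = (2463 - 28^2)/23 = 1679/23 = 73, a_6 = floor((49 + 28)/73) = 1.
  m_7 = 73*1 - 28 = 45, d_7 = (2463 - 45^2)/73 = 438/73 = 6, a_7 = floor((49 + 45)/6) = 15.
  m_8 = 6*15 - 45 = 45, d_8 = (2463 - 45^2)/6 = 438/6 = 73, a_8 = floor((49 + 45)/73) = 1.
  m_9 = 73*1 - 45 = 28, d_9 = (2463 - 28^2)/73 = 1679/73 = 23, a_9 = floor((49 + 28)/23) = 3.
  m_10 = 23*3 - 28 = 41, d_10 = (2463 - 41^2)/23 = 782/23 = 34, a_10 = floor((49 + 41)/34) = 2.
  m_11 = 34*2 - 41 = 27, d_11 = (2463 - 27^2)/34 = 1734/34 = 51, a_11 = floor((49 + 27)/51) = 1.
  m_12 = 51*1 - 27 = 24, d_12 = (2463 - 24^2)/51 = 1887/51 = 37, a_12 = floor((49 + 24)/37) = 1.
  m_13 = 37*1 - 24 = 13, d_13 = (2463 - 13^2)/37 = 2294/37 = 62, a_13 = floor((49 + 13)/62) = 1.
  m_14 = 62*1 - 13 = 49, d_14 = (2463 - 49^2)/62 = 62/62 = 1, a_14 = floor((49 + 49)/1) = 98.
  m_15 = 1*98 - 49 = 49, d_15 = (2463 - 49^2)/1 = 62/1 = 62: (m_15, d_15) = (m_1, d_1) = (49, 62), so from here the quotients repeat a_1, ..., a_14; the period length is 14.
So sqrt(2463) = [49; (1, 1, 1, 2, 3, 1, 15, 1, 3, 2, 1, 1, 1, 98)] with period length k = 14.
k is even, so the fundamental solution of x^2 - 2463y^2 = 1 is (p_{k-1}, q_{k-1}) = (p_13, q_13); compute convergents through index 13.
Convergents (p_i = a_i*p_{i-1} + p_{i-2}, q_i = a_i*q_{i-1} + q_{i-2} with p_{-2}=0, p_{-1}=1, q_{-2}=1, q_{-1}=0):
  i=0: a_0=49, p_0 = 49*1 + 0 = 49, q_0 = 49*0 + 1 = 1.
  i=1: a_1=1, p_1 = 1*49 + 1 = 50, q_1 = 1*1 + 0 = 1.
  i=2: a_2=1, p_2 = 1*50 + 49 = 99, q_2 = 1*1 + 1 = 2.
  i=3: a_3=1, p_3 = 1*99 + 50 = 149, q_3 = 1*2 + 1 = 3.
  i=4: a_4=2, p_4 = 2*149 + 99 = 397, q_4 = 2*3 + 2 = 8.
  i=5: a_5=3, p_5 = 3*397 + 149 = 1340, q_5 = 3*8 + 3 = 27.
  i=6: a_6=1, p_6 = 1*1340 + 397 = 1737, q_6 = 1*27 + 8 = 35.
  i=7: a_7=15, p_7 = 15*1737 + 1340 = 27395, q_7 = 15*35 + 27 = 552.
  i=8: a_8=1, p_8 = 1*27395 + 1737 = 29132, q_8 = 1*552 + 35 = 587.
  i=9: a_9=3, p_9 = 3*29132 + 27395 = 114791, q_9 = 3*587 + 552 = 2313.
  i=10: a_10=2, p_10 = 2*114791 + 29132 = 258714, q_10 = 2*2313 + 587 = 5213.
  i=11: a_11=1, p_11 = 1*258714 + 114791 = 373505, q_11 = 1*5213 + 2313 = 7526.
  i=12: a_12=1, p_12 = 1*373505 + 258714 = 632219, q_12 = 1*7526 + 5213 = 12739.
  i=13: a_13=1, p_13 = 1*632219 + 373505 = 1005724, q_13 = 1*12739 + 7526 = 20265.
Check: 1005724^2 - 2463*20265^2 = 1011480764176 - 1011480764175 = 1, so (x, y) = (1005724, 20265) solves the equation, and by the theorem it is the least positive solution.

(x, y) = (1005724, 20265)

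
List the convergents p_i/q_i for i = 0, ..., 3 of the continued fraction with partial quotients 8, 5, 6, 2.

Using the convergent recurrence p_i = a_i*p_{i-1} + p_{i-2}, q_i = a_i*q_{i-1} + q_{i-2} with p_{-2}=0, p_{-1}=1, q_{-2}=1, q_{-1}=0:
  i=0: a_0=8, p_0 = 8*1 + 0 = 8, q_0 = 8*0 + 1 = 1.
  i=1: a_1=5, p_1 = 5*8 + 1 = 41, q_1 = 5*1 + 0 = 5.
  i=2: a_2=6, p_2 = 6*41 + 8 = 254, q_2 = 6*5 + 1 = 31.
  i=3: a_3=2, p_3 = 2*254 + 41 = 549, q_3 = 2*31 + 5 = 67.

8/1, 41/5, 254/31, 549/67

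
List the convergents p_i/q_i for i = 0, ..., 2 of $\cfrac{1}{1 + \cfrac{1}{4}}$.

0/1, 1/1, 4/5

Using the convergent recurrence p_i = a_i*p_{i-1} + p_{i-2}, q_i = a_i*q_{i-1} + q_{i-2} with p_{-2}=0, p_{-1}=1, q_{-2}=1, q_{-1}=0:
  i=0: a_0=0, p_0 = 0*1 + 0 = 0, q_0 = 0*0 + 1 = 1.
  i=1: a_1=1, p_1 = 1*0 + 1 = 1, q_1 = 1*1 + 0 = 1.
  i=2: a_2=4, p_2 = 4*1 + 0 = 4, q_2 = 4*1 + 1 = 5.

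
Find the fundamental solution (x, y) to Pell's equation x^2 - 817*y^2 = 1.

(x, y) = (343, 12)

First expand sqrt(817) as a continued fraction. With x_i = (sqrt(817) + m_i)/d_i and (m_0, d_0) = (0, 1): a_0 = floor(sqrt(817)) = 28, since 28^2 = 784 <= 817 < 841 = 29^2.
Iterate m_{i+1} = d_i*a_i - m_i, d_{i+1} = (817 - m_{i+1}^2)/d_i, a_{i+1} = floor((a_0 + m_{i+1})/d_{i+1}):
  m_1 = 1*28 - 0 = 28, d_1 = (817 - 28^2)/1 = 33/1 = 33, a_1 = floor((28 + 28)/33) = 1.
  m_2 = 33*1 - 28 = 5, d_2 = (817 - 5^2)/33 = 792/33 = 24, a_2 = floor((28 + 5)/24) = 1.
  m_3 = 24*1 - 5 = 19, d_3 = (817 - 19^2)/24 = 456/24 = 19, a_3 = floor((28 + 19)/19) = 2.
  m_4 = 19*2 - 19 = 19, d_4 = (817 - 19^2)/19 = 456/19 = 24, a_4 = floor((28 + 19)/24) = 1.
  m_5 = 24*1 - 19 = 5, d_5 = (817 - 5^2)/24 = 792/24 = 33, a_5 = floor((28 + 5)/33) = 1.
  m_6 = 33*1 - 5 = 28, d_6 = (817 - 28^2)/33 = 33/33 = 1, a_6 = floor((28 + 28)/1) = 56.
  m_7 = 1*56 - 28 = 28, d_7 = (817 - 28^2)/1 = 33/1 = 33: (m_7, d_7) = (m_1, d_1) = (28, 33), so from here the quotients repeat a_1, ..., a_6; the period length is 6.
So sqrt(817) = [28; (1, 1, 2, 1, 1, 56)] with period length k = 6.
k is even, so the fundamental solution of x^2 - 817y^2 = 1 is (p_{k-1}, q_{k-1}) = (p_5, q_5); compute convergents through index 5.
Convergents (p_i = a_i*p_{i-1} + p_{i-2}, q_i = a_i*q_{i-1} + q_{i-2} with p_{-2}=0, p_{-1}=1, q_{-2}=1, q_{-1}=0):
  i=0: a_0=28, p_0 = 28*1 + 0 = 28, q_0 = 28*0 + 1 = 1.
  i=1: a_1=1, p_1 = 1*28 + 1 = 29, q_1 = 1*1 + 0 = 1.
  i=2: a_2=1, p_2 = 1*29 + 28 = 57, q_2 = 1*1 + 1 = 2.
  i=3: a_3=2, p_3 = 2*57 + 29 = 143, q_3 = 2*2 + 1 = 5.
  i=4: a_4=1, p_4 = 1*143 + 57 = 200, q_4 = 1*5 + 2 = 7.
  i=5: a_5=1, p_5 = 1*200 + 143 = 343, q_5 = 1*7 + 5 = 12.
Check: 343^2 - 817*12^2 = 117649 - 117648 = 1, so (x, y) = (343, 12) solves the equation, and by the theorem it is the least positive solution.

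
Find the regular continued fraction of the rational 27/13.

Run the Euclidean algorithm on 27 and 13; the successive quotients are the partial quotients a_0, a_1, ... (each step inverts the fractional part left over by the previous one):
  27 = 2*13 + 1, so a_0 = 2.
  13 = 13*1 + 0, so a_1 = 13.
The remainder reaches 0 after 2 divisions, so the expansion has 2 partial quotients, read off in order.

[2; 13]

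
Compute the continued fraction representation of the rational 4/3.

[1; 3]

Run the Euclidean algorithm on 4 and 3; the successive quotients are the partial quotients a_0, a_1, ... (each step inverts the fractional part left over by the previous one):
  4 = 1*3 + 1, so a_0 = 1.
  3 = 3*1 + 0, so a_1 = 3.
The remainder reaches 0 after 2 divisions, so the expansion has 2 partial quotients, read off in order.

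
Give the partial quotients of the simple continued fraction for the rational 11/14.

[0; 1, 3, 1, 2]

Run the Euclidean algorithm on 11 and 14; the successive quotients are the partial quotients a_0, a_1, ... (each step inverts the fractional part left over by the previous one):
  11 = 0*14 + 11, so a_0 = 0.
  14 = 1*11 + 3, so a_1 = 1.
  11 = 3*3 + 2, so a_2 = 3.
  3 = 1*2 + 1, so a_3 = 1.
  2 = 2*1 + 0, so a_4 = 2.
The remainder reaches 0 after 5 divisions, so the expansion has 5 partial quotients, read off in order.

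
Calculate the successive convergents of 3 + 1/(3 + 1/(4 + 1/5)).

Using the convergent recurrence p_i = a_i*p_{i-1} + p_{i-2}, q_i = a_i*q_{i-1} + q_{i-2} with p_{-2}=0, p_{-1}=1, q_{-2}=1, q_{-1}=0:
  i=0: a_0=3, p_0 = 3*1 + 0 = 3, q_0 = 3*0 + 1 = 1.
  i=1: a_1=3, p_1 = 3*3 + 1 = 10, q_1 = 3*1 + 0 = 3.
  i=2: a_2=4, p_2 = 4*10 + 3 = 43, q_2 = 4*3 + 1 = 13.
  i=3: a_3=5, p_3 = 5*43 + 10 = 225, q_3 = 5*13 + 3 = 68.

3/1, 10/3, 43/13, 225/68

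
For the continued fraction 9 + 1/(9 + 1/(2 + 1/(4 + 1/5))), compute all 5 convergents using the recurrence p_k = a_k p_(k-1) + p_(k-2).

9/1, 82/9, 173/19, 774/85, 4043/444

Using the convergent recurrence p_i = a_i*p_{i-1} + p_{i-2}, q_i = a_i*q_{i-1} + q_{i-2} with p_{-2}=0, p_{-1}=1, q_{-2}=1, q_{-1}=0:
  i=0: a_0=9, p_0 = 9*1 + 0 = 9, q_0 = 9*0 + 1 = 1.
  i=1: a_1=9, p_1 = 9*9 + 1 = 82, q_1 = 9*1 + 0 = 9.
  i=2: a_2=2, p_2 = 2*82 + 9 = 173, q_2 = 2*9 + 1 = 19.
  i=3: a_3=4, p_3 = 4*173 + 82 = 774, q_3 = 4*19 + 9 = 85.
  i=4: a_4=5, p_4 = 5*774 + 173 = 4043, q_4 = 5*85 + 19 = 444.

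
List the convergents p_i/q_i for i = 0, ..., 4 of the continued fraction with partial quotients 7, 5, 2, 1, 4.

7/1, 36/5, 79/11, 115/16, 539/75

Using the convergent recurrence p_i = a_i*p_{i-1} + p_{i-2}, q_i = a_i*q_{i-1} + q_{i-2} with p_{-2}=0, p_{-1}=1, q_{-2}=1, q_{-1}=0:
  i=0: a_0=7, p_0 = 7*1 + 0 = 7, q_0 = 7*0 + 1 = 1.
  i=1: a_1=5, p_1 = 5*7 + 1 = 36, q_1 = 5*1 + 0 = 5.
  i=2: a_2=2, p_2 = 2*36 + 7 = 79, q_2 = 2*5 + 1 = 11.
  i=3: a_3=1, p_3 = 1*79 + 36 = 115, q_3 = 1*11 + 5 = 16.
  i=4: a_4=4, p_4 = 4*115 + 79 = 539, q_4 = 4*16 + 11 = 75.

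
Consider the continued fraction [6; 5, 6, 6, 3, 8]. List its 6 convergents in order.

Using the convergent recurrence p_i = a_i*p_{i-1} + p_{i-2}, q_i = a_i*q_{i-1} + q_{i-2} with p_{-2}=0, p_{-1}=1, q_{-2}=1, q_{-1}=0:
  i=0: a_0=6, p_0 = 6*1 + 0 = 6, q_0 = 6*0 + 1 = 1.
  i=1: a_1=5, p_1 = 5*6 + 1 = 31, q_1 = 5*1 + 0 = 5.
  i=2: a_2=6, p_2 = 6*31 + 6 = 192, q_2 = 6*5 + 1 = 31.
  i=3: a_3=6, p_3 = 6*192 + 31 = 1183, q_3 = 6*31 + 5 = 191.
  i=4: a_4=3, p_4 = 3*1183 + 192 = 3741, q_4 = 3*191 + 31 = 604.
  i=5: a_5=8, p_5 = 8*3741 + 1183 = 31111, q_5 = 8*604 + 191 = 5023.

6/1, 31/5, 192/31, 1183/191, 3741/604, 31111/5023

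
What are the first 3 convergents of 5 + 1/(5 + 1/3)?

Using the convergent recurrence p_i = a_i*p_{i-1} + p_{i-2}, q_i = a_i*q_{i-1} + q_{i-2} with p_{-2}=0, p_{-1}=1, q_{-2}=1, q_{-1}=0:
  i=0: a_0=5, p_0 = 5*1 + 0 = 5, q_0 = 5*0 + 1 = 1.
  i=1: a_1=5, p_1 = 5*5 + 1 = 26, q_1 = 5*1 + 0 = 5.
  i=2: a_2=3, p_2 = 3*26 + 5 = 83, q_2 = 3*5 + 1 = 16.

5/1, 26/5, 83/16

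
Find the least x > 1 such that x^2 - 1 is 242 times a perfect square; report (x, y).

(x, y) = (19601, 1260)

First expand sqrt(242) as a continued fraction. With x_i = (sqrt(242) + m_i)/d_i and (m_0, d_0) = (0, 1): a_0 = floor(sqrt(242)) = 15, since 15^2 = 225 <= 242 < 256 = 16^2.
Iterate m_{i+1} = d_i*a_i - m_i, d_{i+1} = (242 - m_{i+1}^2)/d_i, a_{i+1} = floor((a_0 + m_{i+1})/d_{i+1}):
  m_1 = 1*15 - 0 = 15, d_1 = (242 - 15^2)/1 = 17/1 = 17, a_1 = floor((15 + 15)/17) = 1.
  m_2 = 17*1 - 15 = 2, d_2 = (242 - 2^2)/17 = 238/17 = 14, a_2 = floor((15 + 2)/14) = 1.
  m_3 = 14*1 - 2 = 12, d_3 = (242 - 12^2)/14 = 98/14 = 7, a_3 = floor((15 + 12)/7) = 3.
  m_4 = 7*3 - 12 = 9, d_4 = (242 - 9^2)/7 = 161/7 = 23, a_4 = floor((15 + 9)/23) = 1.
  m_5 = 23*1 - 9 = 14, d_5 = (242 - 14^2)/23 = 46/23 = 2, a_5 = floor((15 + 14)/2) = 14.
  m_6 = 2*14 - 14 = 14, d_6 = (242 - 14^2)/2 = 46/2 = 23, a_6 = floor((15 + 14)/23) = 1.
  m_7 = 23*1 - 14 = 9, d_7 = (242 - 9^2)/23 = 161/23 = 7, a_7 = floor((15 + 9)/7) = 3.
  m_8 = 7*3 - 9 = 12, d_8 = (242 - 12^2)/7 = 98/7 = 14, a_8 = floor((15 + 12)/14) = 1.
  m_9 = 14*1 - 12 = 2, d_9 = (242 - 2^2)/14 = 238/14 = 17, a_9 = floor((15 + 2)/17) = 1.
  m_10 = 17*1 - 2 = 15, d_10 = (242 - 15^2)/17 = 17/17 = 1, a_10 = floor((15 + 15)/1) = 30.
  m_11 = 1*30 - 15 = 15, d_11 = (242 - 15^2)/1 = 17/1 = 17: (m_11, d_11) = (m_1, d_1) = (15, 17), so from here the quotients repeat a_1, ..., a_10; the period length is 10.
So sqrt(242) = [15; (1, 1, 3, 1, 14, 1, 3, 1, 1, 30)] with period length k = 10.
k is even, so the fundamental solution of x^2 - 242y^2 = 1 is (p_{k-1}, q_{k-1}) = (p_9, q_9); compute convergents through index 9.
Convergents (p_i = a_i*p_{i-1} + p_{i-2}, q_i = a_i*q_{i-1} + q_{i-2} with p_{-2}=0, p_{-1}=1, q_{-2}=1, q_{-1}=0):
  i=0: a_0=15, p_0 = 15*1 + 0 = 15, q_0 = 15*0 + 1 = 1.
  i=1: a_1=1, p_1 = 1*15 + 1 = 16, q_1 = 1*1 + 0 = 1.
  i=2: a_2=1, p_2 = 1*16 + 15 = 31, q_2 = 1*1 + 1 = 2.
  i=3: a_3=3, p_3 = 3*31 + 16 = 109, q_3 = 3*2 + 1 = 7.
  i=4: a_4=1, p_4 = 1*109 + 31 = 140, q_4 = 1*7 + 2 = 9.
  i=5: a_5=14, p_5 = 14*140 + 109 = 2069, q_5 = 14*9 + 7 = 133.
  i=6: a_6=1, p_6 = 1*2069 + 140 = 2209, q_6 = 1*133 + 9 = 142.
  i=7: a_7=3, p_7 = 3*2209 + 2069 = 8696, q_7 = 3*142 + 133 = 559.
  i=8: a_8=1, p_8 = 1*8696 + 2209 = 10905, q_8 = 1*559 + 142 = 701.
  i=9: a_9=1, p_9 = 1*10905 + 8696 = 19601, q_9 = 1*701 + 559 = 1260.
Check: 19601^2 - 242*1260^2 = 384199201 - 384199200 = 1, so (x, y) = (19601, 1260) solves the equation, and by the theorem it is the least positive solution.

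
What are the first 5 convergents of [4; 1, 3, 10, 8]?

Using the convergent recurrence p_i = a_i*p_{i-1} + p_{i-2}, q_i = a_i*q_{i-1} + q_{i-2} with p_{-2}=0, p_{-1}=1, q_{-2}=1, q_{-1}=0:
  i=0: a_0=4, p_0 = 4*1 + 0 = 4, q_0 = 4*0 + 1 = 1.
  i=1: a_1=1, p_1 = 1*4 + 1 = 5, q_1 = 1*1 + 0 = 1.
  i=2: a_2=3, p_2 = 3*5 + 4 = 19, q_2 = 3*1 + 1 = 4.
  i=3: a_3=10, p_3 = 10*19 + 5 = 195, q_3 = 10*4 + 1 = 41.
  i=4: a_4=8, p_4 = 8*195 + 19 = 1579, q_4 = 8*41 + 4 = 332.

4/1, 5/1, 19/4, 195/41, 1579/332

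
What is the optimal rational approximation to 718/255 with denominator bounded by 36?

Expand x = 718/255 as a continued fraction with the Euclidean algorithm:
  718 = 2*255 + 208, so a_0 = 2.
  255 = 1*208 + 47, so a_1 = 1.
  208 = 4*47 + 20, so a_2 = 4.
  47 = 2*20 + 7, so a_3 = 2.
  20 = 2*7 + 6, so a_4 = 2.
  7 = 1*6 + 1, so a_5 = 1.
  6 = 6*1 + 0, so a_6 = 6.
so x = [2; 1, 4, 2, 2, 1, 6].
Convergents (p_i = a_i*p_{i-1} + p_{i-2}, q_i = a_i*q_{i-1} + q_{i-2} with p_{-2}=0, p_{-1}=1, q_{-2}=1, q_{-1}=0), until the denominator exceeds 36:
  i=0: a_0=2, p_0 = 2*1 + 0 = 2, q_0 = 2*0 + 1 = 1.
  i=1: a_1=1, p_1 = 1*2 + 1 = 3, q_1 = 1*1 + 0 = 1.
  i=2: a_2=4, p_2 = 4*3 + 2 = 14, q_2 = 4*1 + 1 = 5.
  i=3: a_3=2, p_3 = 2*14 + 3 = 31, q_3 = 2*5 + 1 = 11.
  i=4: a_4=2, p_4 = 2*31 + 14 = 76, q_4 = 2*11 + 5 = 27.
  i=5: a_5=1, p_5 = 1*76 + 31 = 107, q_5 = 1*27 + 11 = 38.
q_5 = 38 > 36, so the last convergent with denominator <= 36 is p_4/q_4 = 76/27.
The closest fraction with denominator <= 36 is either p_4/q_4 or the intermediate fraction (k*p_4 + p_3)/(k*q_4 + q_3) with the largest k >= 1 whose denominator stays <= 36; these approach x as k grows, and every other convergent or intermediate fraction in range is farther away.
Largest k: floor((36 - q_3)/q_4) = floor((36 - 11)/27) = 0.
Since k = 0, no intermediate fraction beyond p_4/q_4 has denominator <= 36, so the convergent 76/27 is the closest (its error is |718*27 - 76*255|/(255*27) = 6/6885).

76/27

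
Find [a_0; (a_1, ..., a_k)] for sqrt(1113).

[33; (2, 1, 3, 3, 1, 8, 1, 3, 3, 1, 2, 66)]

Write x_i = (sqrt(1113) + m_i)/d_i with (m_0, d_0) = (0, 1). a_0 = floor(sqrt(1113)) = 33, since 33^2 = 1089 <= 1113 < 1156 = 34^2.
Iterate m_{i+1} = d_i*a_i - m_i, d_{i+1} = (1113 - m_{i+1}^2)/d_i, a_{i+1} = floor((a_0 + m_{i+1})/d_{i+1}):
  m_1 = 1*33 - 0 = 33, d_1 = (1113 - 33^2)/1 = 24/1 = 24, a_1 = floor((33 + 33)/24) = 2.
  m_2 = 24*2 - 33 = 15, d_2 = (1113 - 15^2)/24 = 888/24 = 37, a_2 = floor((33 + 15)/37) = 1.
  m_3 = 37*1 - 15 = 22, d_3 = (1113 - 22^2)/37 = 629/37 = 17, a_3 = floor((33 + 22)/17) = 3.
  m_4 = 17*3 - 22 = 29, d_4 = (1113 - 29^2)/17 = 272/17 = 16, a_4 = floor((33 + 29)/16) = 3.
  m_5 = 16*3 - 29 = 19, d_5 = (1113 - 19^2)/16 = 752/16 = 47, a_5 = floor((33 + 19)/47) = 1.
  m_6 = 47*1 - 19 = 28, d_6 = (1113 - 28^2)/47 = 329/47 = 7, a_6 = floor((33 + 28)/7) = 8.
  m_7 = 7*8 - 28 = 28, d_7 = (1113 - 28^2)/7 = 329/7 = 47, a_7 = floor((33 + 28)/47) = 1.
  m_8 = 47*1 - 28 = 19, d_8 = (1113 - 19^2)/47 = 752/47 = 16, a_8 = floor((33 + 19)/16) = 3.
  m_9 = 16*3 - 19 = 29, d_9 = (1113 - 29^2)/16 = 272/16 = 17, a_9 = floor((33 + 29)/17) = 3.
  m_10 = 17*3 - 29 = 22, d_10 = (1113 - 22^2)/17 = 629/17 = 37, a_10 = floor((33 + 22)/37) = 1.
  m_11 = 37*1 - 22 = 15, d_11 = (1113 - 15^2)/37 = 888/37 = 24, a_11 = floor((33 + 15)/24) = 2.
  m_12 = 24*2 - 15 = 33, d_12 = (1113 - 33^2)/24 = 24/24 = 1, a_12 = floor((33 + 33)/1) = 66.
  m_13 = 1*66 - 33 = 33, d_13 = (1113 - 33^2)/1 = 24/1 = 24: (m_13, d_13) = (m_1, d_1) = (33, 24), so from here the quotients repeat a_1, ..., a_12; the period length is 12.
Hence the expansion of sqrt(1113) is a_0 = 33 followed by the repeating block 2, 1, 3, 3, 1, 8, 1, 3, 3, 1, 2, 66 (period 12).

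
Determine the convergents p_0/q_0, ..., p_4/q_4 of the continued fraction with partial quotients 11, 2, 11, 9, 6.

Using the convergent recurrence p_i = a_i*p_{i-1} + p_{i-2}, q_i = a_i*q_{i-1} + q_{i-2} with p_{-2}=0, p_{-1}=1, q_{-2}=1, q_{-1}=0:
  i=0: a_0=11, p_0 = 11*1 + 0 = 11, q_0 = 11*0 + 1 = 1.
  i=1: a_1=2, p_1 = 2*11 + 1 = 23, q_1 = 2*1 + 0 = 2.
  i=2: a_2=11, p_2 = 11*23 + 11 = 264, q_2 = 11*2 + 1 = 23.
  i=3: a_3=9, p_3 = 9*264 + 23 = 2399, q_3 = 9*23 + 2 = 209.
  i=4: a_4=6, p_4 = 6*2399 + 264 = 14658, q_4 = 6*209 + 23 = 1277.

11/1, 23/2, 264/23, 2399/209, 14658/1277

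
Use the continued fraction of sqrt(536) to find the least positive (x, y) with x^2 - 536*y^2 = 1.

(x, y) = (145925, 6303)

First expand sqrt(536) as a continued fraction. With x_i = (sqrt(536) + m_i)/d_i and (m_0, d_0) = (0, 1): a_0 = floor(sqrt(536)) = 23, since 23^2 = 529 <= 536 < 576 = 24^2.
Iterate m_{i+1} = d_i*a_i - m_i, d_{i+1} = (536 - m_{i+1}^2)/d_i, a_{i+1} = floor((a_0 + m_{i+1})/d_{i+1}):
  m_1 = 1*23 - 0 = 23, d_1 = (536 - 23^2)/1 = 7/1 = 7, a_1 = floor((23 + 23)/7) = 6.
  m_2 = 7*6 - 23 = 19, d_2 = (536 - 19^2)/7 = 175/7 = 25, a_2 = floor((23 + 19)/25) = 1.
  m_3 = 25*1 - 19 = 6, d_3 = (536 - 6^2)/25 = 500/25 = 20, a_3 = floor((23 + 6)/20) = 1.
  m_4 = 20*1 - 6 = 14, d_4 = (536 - 14^2)/20 = 340/20 = 17, a_4 = floor((23 + 14)/17) = 2.
  m_5 = 17*2 - 14 = 20, d_5 = (536 - 20^2)/17 = 136/17 = 8, a_5 = floor((23 + 20)/8) = 5.
  m_6 = 8*5 - 20 = 20, d_6 = (536 - 20^2)/8 = 136/8 = 17, a_6 = floor((23 + 20)/17) = 2.
  m_7 = 17*2 - 20 = 14, d_7 = (536 - 14^2)/17 = 340/17 = 20, a_7 = floor((23 + 14)/20) = 1.
  m_8 = 20*1 - 14 = 6, d_8 = (536 - 6^2)/20 = 500/20 = 25, a_8 = floor((23 + 6)/25) = 1.
  m_9 = 25*1 - 6 = 19, d_9 = (536 - 19^2)/25 = 175/25 = 7, a_9 = floor((23 + 19)/7) = 6.
  m_10 = 7*6 - 19 = 23, d_10 = (536 - 23^2)/7 = 7/7 = 1, a_10 = floor((23 + 23)/1) = 46.
  m_11 = 1*46 - 23 = 23, d_11 = (536 - 23^2)/1 = 7/1 = 7: (m_11, d_11) = (m_1, d_1) = (23, 7), so from here the quotients repeat a_1, ..., a_10; the period length is 10.
So sqrt(536) = [23; (6, 1, 1, 2, 5, 2, 1, 1, 6, 46)] with period length k = 10.
k is even, so the fundamental solution of x^2 - 536y^2 = 1 is (p_{k-1}, q_{k-1}) = (p_9, q_9); compute convergents through index 9.
Convergents (p_i = a_i*p_{i-1} + p_{i-2}, q_i = a_i*q_{i-1} + q_{i-2} with p_{-2}=0, p_{-1}=1, q_{-2}=1, q_{-1}=0):
  i=0: a_0=23, p_0 = 23*1 + 0 = 23, q_0 = 23*0 + 1 = 1.
  i=1: a_1=6, p_1 = 6*23 + 1 = 139, q_1 = 6*1 + 0 = 6.
  i=2: a_2=1, p_2 = 1*139 + 23 = 162, q_2 = 1*6 + 1 = 7.
  i=3: a_3=1, p_3 = 1*162 + 139 = 301, q_3 = 1*7 + 6 = 13.
  i=4: a_4=2, p_4 = 2*301 + 162 = 764, q_4 = 2*13 + 7 = 33.
  i=5: a_5=5, p_5 = 5*764 + 301 = 4121, q_5 = 5*33 + 13 = 178.
  i=6: a_6=2, p_6 = 2*4121 + 764 = 9006, q_6 = 2*178 + 33 = 389.
  i=7: a_7=1, p_7 = 1*9006 + 4121 = 13127, q_7 = 1*389 + 178 = 567.
  i=8: a_8=1, p_8 = 1*13127 + 9006 = 22133, q_8 = 1*567 + 389 = 956.
  i=9: a_9=6, p_9 = 6*22133 + 13127 = 145925, q_9 = 6*956 + 567 = 6303.
Check: 145925^2 - 536*6303^2 = 21294105625 - 21294105624 = 1, so (x, y) = (145925, 6303) solves the equation, and by the theorem it is the least positive solution.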